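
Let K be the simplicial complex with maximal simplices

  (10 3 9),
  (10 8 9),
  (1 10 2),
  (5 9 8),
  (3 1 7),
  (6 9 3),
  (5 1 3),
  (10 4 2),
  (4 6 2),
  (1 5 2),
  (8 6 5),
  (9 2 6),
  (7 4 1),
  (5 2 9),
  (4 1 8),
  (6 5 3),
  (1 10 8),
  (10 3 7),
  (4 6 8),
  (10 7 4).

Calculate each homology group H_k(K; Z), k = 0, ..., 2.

We work with the vertex ordering 1 < 2 < 3 < 4 < 5 < 6 < 7 < 8 < 9 < 10. The simplices of K, each written with vertices in increasing order, are:

  0-simplices (10): [1], [2], [3], [4], [5], [6], [7], [8], [9], [10]
  1-simplices (30): (30 of them)
  2-simplices (20): (20 of them)

so the chain groups are C_0 ≅ Z^10, C_1 ≅ Z^30, C_2 ≅ Z^20.

The boundary map ∂_1: C_1 → C_0 sends each edge [p,q] (with p < q) to q − p.
The resulting 10×30 matrix has rank 9, and its Smith normal form has invariant factors (1,1,1,1,1,1,1,1,1).

∂_2: C_2 → C_1 sends each 2-simplex [p,q,r] to [q,r] − [p,r] + [p,q]. For instance
  ∂[2,4,6] = [4,6] − [2,6] + [2,4],
  ∂[1,8,10] = [8,10] − [1,10] + [1,8].
This gives a 30×20 integer matrix of rank 20; reducing to Smith normal form yields diagonal entries (1,1,1,1,1,1,1,1,1,1,1,1,1,1,1,1,1,1,1,2).

Reading off H_k = ker ∂_k / im ∂_{k+1}:

  H_0: rank C_0 − rank ∂_1 = 10 − 9 = 1, and the invariant factors of ∂_1 are all 1, so H_0 ≅ Z.
  H_1: rank ker ∂_1 − rank ∂_2 = (30 − 9) − 20 = 1, and ∂_2 has invariant factor 2 > 1, so H_1 ≅ Z × Z/2.
  H_2: rank ker ∂_2 − rank ∂_3 = (20 − 20) − 0 = 0, and there is no ∂_3, so H_2 ≅ 0.

(K is a triangulation of the Klein bottle.)

H_0 = Z,  H_1 = Z × Z/2,  H_2 = 0.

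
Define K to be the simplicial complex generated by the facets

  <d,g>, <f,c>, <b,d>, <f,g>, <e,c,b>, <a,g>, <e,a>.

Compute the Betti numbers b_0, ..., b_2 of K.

K has 7 vertices, 9 edges, 1 triangle.
rank ∂_0 = 0, rank ∂_1 = 6 ⇒ b_0 = 7 − 0 − 6 = 1; all invariant factors of ∂_1 are 1 so no torsion. So H_0 = Z.
rank ∂_1 = 6, rank ∂_2 = 1 ⇒ b_1 = 9 − 6 − 1 = 2; all invariant factors of ∂_2 are 1 so no torsion. So H_1 = Z^2.
rank ∂_2 = 1, rank ∂_3 = 0 ⇒ b_2 = 1 − 1 − 0 = 0. So H_2 = 0.

b_0 = 1, b_1 = 2, b_2 = 0.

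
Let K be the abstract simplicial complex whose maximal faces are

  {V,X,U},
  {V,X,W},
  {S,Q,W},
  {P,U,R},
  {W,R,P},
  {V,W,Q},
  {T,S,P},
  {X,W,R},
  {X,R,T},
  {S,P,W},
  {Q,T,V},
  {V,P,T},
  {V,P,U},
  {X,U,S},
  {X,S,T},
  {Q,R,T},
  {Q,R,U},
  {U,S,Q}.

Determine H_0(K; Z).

Fix the vertex order P < Q < R < S < T < U < V < W < X and write every simplex with vertices in increasing order. Then dim K = 2 and the simplices of K are:

  0-simplices (9): P, Q, R, S, T, U, V, W, X
  1-simplices (27): PR, PS, PT, PU, PV, PW, QR, QS, QT, QU, QV, QW, RT, RU, RW, RX, ST, SU, SW, SX, TV, TX, UV, UX, VW, VX, WX
  2-simplices (18): PRU, PRW, PST, PSW, PTV, PUV, QRT, QRU, QSU, QSW, QTV, QVW, RTX, RWX, STX, SUX, UVX, VWX

so the chain groups are C_0 ≅ Z^9, C_1 ≅ Z^27, C_2 ≅ Z^18.

∂_1: C_1 → C_0 sends each edge [p,q] (with p < q) to q − p.
The resulting 9×27 matrix has rank 8, and its Smith normal form has invariant factors (1,1,1,1,1,1,1,1).

∂_2: C_2 → C_1 sends each 2-simplex [p,q,r] to [q,r] − [p,r] + [p,q]. For instance
  ∂RWX = WX − RX + RW,
  ∂STX = TX − SX + ST.
As a 27×18 matrix over Z this has rank 17, with invariant factors (1,1,1,1,1,1,1,1,1,1,1,1,1,1,1,1,1).

Computing H_k = (kernel of ∂_k) / (image of ∂_{k+1}):

  H_0: rank C_0 − rank ∂_1 = 9 − 8 = 1, and the invariant factors of ∂_1 are all 1, so H_0 ≅ Z.

H_0 ≅ Z.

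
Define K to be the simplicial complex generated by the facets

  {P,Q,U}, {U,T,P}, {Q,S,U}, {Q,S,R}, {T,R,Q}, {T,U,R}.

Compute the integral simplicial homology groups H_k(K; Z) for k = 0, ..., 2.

K has 6 vertices, 12 edges, 6 triangles.
rank ∂_0 = 0, rank ∂_1 = 5 ⇒ b_0 = 6 − 0 − 5 = 1; all invariant factors of ∂_1 are 1 so no torsion. So H_0 = Z.
rank ∂_1 = 5, rank ∂_2 = 6 ⇒ b_1 = 12 − 5 − 6 = 1; all invariant factors of ∂_2 are 1 so no torsion. So H_1 = Z.
rank ∂_2 = 6, rank ∂_3 = 0 ⇒ b_2 = 6 − 6 − 0 = 0. So H_2 = 0.

H_0 = Z,  H_1 = Z,  H_2 = 0.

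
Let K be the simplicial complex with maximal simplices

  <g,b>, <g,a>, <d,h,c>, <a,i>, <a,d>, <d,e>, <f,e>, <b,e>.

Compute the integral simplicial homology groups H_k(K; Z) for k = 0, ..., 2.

Take the total order a < b < c < d < e < f < g < h < i on the vertex set. Then K (dimension 2) consists of the simplices:

  0-simplices (9): a, b, c, d, e, f, g, h, i
  1-simplices (10): ad, ag, ai, be, bg, cd, ch, de, dh, ef
  2-simplices (1): cdh

so the chain groups are C_0 ≅ Z^9, C_1 ≅ Z^10, C_2 ≅ Z^1.

The boundary map ∂_1: C_1 → C_0 maps an edge to its endpoints' difference, ∂[p,q] = q − p.
As a 9×10 matrix over Z this has rank 8, with invariant factors (1,1,1,1,1,1,1,1).

Boundary ∂_2: C_2 → C_1 maps a triangle to the signed sum of its edges. For instance
  ∂cdh = dh − ch + cd.
The 10×1 boundary matrix has rank 1 and Smith normal form diag(1).

Now H_k = ker ∂_k / im ∂_{k+1}, so:

  H_0: rank C_0 − rank ∂_1 = 9 − 8 = 1, and the invariant factors of ∂_1 are all 1, so H_0 = Z.
  H_1: rank ker ∂_1 − rank ∂_2 = (10 − 8) − 1 = 1, and the invariant factors of ∂_2 are all 1, so H_1 = Z.
  H_2: rank ker ∂_2 − rank ∂_3 = (1 − 1) − 0 = 0, and there is no ∂_3, so H_2 = 0.

As a check, the Euler characteristic is 9 − 10 + 1 = 0, which agrees with 1 − 1 + 0 = 0.

H_0 ≅ Z,  H_1 ≅ Z,  H_2 = 0.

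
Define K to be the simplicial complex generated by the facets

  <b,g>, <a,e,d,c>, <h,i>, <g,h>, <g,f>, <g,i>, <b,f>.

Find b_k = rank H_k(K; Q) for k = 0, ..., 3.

K has 9 vertices, 12 edges, 4 triangles, 1 3-simplex.
rank ∂_0 = 0, rank ∂_1 = 7 ⇒ b_0 = 9 − 0 − 7 = 2; all invariant factors of ∂_1 are 1 so no torsion. So H_0 ≅ Z^2.
rank ∂_1 = 7, rank ∂_2 = 3 ⇒ b_1 = 12 − 7 − 3 = 2; all invariant factors of ∂_2 are 1 so no torsion. So H_1 ≅ Z^2.
rank ∂_2 = 3, rank ∂_3 = 1 ⇒ b_2 = 4 − 3 − 1 = 0; all invariant factors of ∂_3 are 1 so no torsion. So H_2 ≅ 0.
rank ∂_3 = 1, rank ∂_4 = 0 ⇒ b_3 = 1 − 1 − 0 = 0. So H_3 ≅ 0.

b_0 = 2, b_1 = 2, b_2 = 0, b_3 = 0.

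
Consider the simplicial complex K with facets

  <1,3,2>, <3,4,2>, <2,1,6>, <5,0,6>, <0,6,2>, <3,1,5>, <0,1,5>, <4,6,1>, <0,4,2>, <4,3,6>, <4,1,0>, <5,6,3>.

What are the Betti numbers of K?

Take the total order 0 < 1 < 2 < 3 < 4 < 5 < 6 on the vertex set. Then K (dimension 2) consists of the simplices:

  0-simplices (7): [0], [1], [2], [3], [4], [5], [6]
  1-simplices (18): [0,1], [0,2], [0,4], [0,5], [0,6], [1,2], [1,3], [1,4], [1,5], [1,6], [2,3], [2,4], [2,6], [3,4], [3,5], [3,6], [4,6], [5,6]
  2-simplices (12): [0,1,4], [0,1,5], [0,2,4], [0,2,6], [0,5,6], [1,2,3], [1,2,6], [1,3,5], [1,4,6], [2,3,4], [3,4,6], [3,5,6]

Hence C_0 ≅ Z^7, C_1 ≅ Z^18, C_2 ≅ Z^12.

The boundary map ∂_1: C_1 → C_0 maps an edge to its endpoints' difference, ∂[p,q] = q − p. For instance
  ∂[1,3] = [3] − [1].
The 7×18 boundary matrix has rank 6 and Smith normal form diag(1,1,1,1,1,1).

The boundary map ∂_2: C_2 → C_1 maps a triangle to the signed sum of its edges. For instance
  ∂[0,1,5] = [1,5] − [0,5] + [0,1],
  ∂[0,2,6] = [2,6] − [0,6] + [0,2].
The 18×12 boundary matrix has rank 12 and Smith normal form diag(1,1,1,1,1,1,1,1,1,1,1,2).

Now H_k = ker ∂_k / im ∂_{k+1}, so:

  H_0: rank C_0 − rank ∂_1 = 7 − 6 = 1, and the invariant factors of ∂_1 are all 1, so H_0 ≅ Z.
  H_1: rank ker ∂_1 − rank ∂_2 = (18 − 6) − 12 = 0, and ∂_2 has invariant factor 2 > 1, so H_1 ≅ Z/2Z.
  H_2: rank ker ∂_2 − rank ∂_3 = (12 − 12) − 0 = 0, and there is no ∂_3, so H_2 ≅ 0.

(K is a triangulation of the real projective plane RP^2.)

Hence the Betti numbers are b_0 = 1, b_1 = 0, b_2 = 0.

b_0 = 1, b_1 = 0, b_2 = 0.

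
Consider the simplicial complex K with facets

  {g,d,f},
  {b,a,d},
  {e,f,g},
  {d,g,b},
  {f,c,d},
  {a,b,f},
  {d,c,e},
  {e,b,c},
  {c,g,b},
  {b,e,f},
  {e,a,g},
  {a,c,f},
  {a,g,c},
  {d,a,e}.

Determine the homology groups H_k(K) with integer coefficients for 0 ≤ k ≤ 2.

H_0 = Z,  H_1 = Z^2,  H_2 = Z.

Order the vertices as a < b < c < d < e < f < g. Listing each simplex with vertices in this order, K has dimension 2 with simplices:

  0-simplices (7): a, b, c, d, e, f, g
  1-simplices (21): ab, ac, ad, ae, af, ag, bc, bd, be, bf, bg, cd, ce, cf, cg, de, df, dg, ef, eg, fg
  2-simplices (14): abd, abf, acf, acg, ade, aeg, bce, bcg, bdg, bef, cde, cdf, dfg, efg

Hence C_0 ≅ Z^7, C_1 ≅ Z^21, C_2 ≅ Z^14.

∂_1: C_1 → C_0 maps an edge to its endpoints' difference, ∂[p,q] = q − p. For instance
  ∂dg = g − d.
This gives a 7×21 integer matrix of rank 6; reducing to Smith normal form yields diagonal entries (1,1,1,1,1,1).

Boundary ∂_2: C_2 → C_1 maps a triangle to the signed sum of its edges. For instance
  ∂dfg = fg − dg + df,
  ∂efg = fg − eg + ef.
This gives a 21×14 integer matrix of rank 13; reducing to Smith normal form yields diagonal entries (1,1,1,1,1,1,1,1,1,1,1,1,1).

Reading off H_k = ker ∂_k / im ∂_{k+1}:

  H_0: rank C_0 − rank ∂_1 = 7 − 6 = 1, and the invariant factors of ∂_1 are all 1, so H_0 = Z.
  H_1: rank ker ∂_1 − rank ∂_2 = (21 − 6) − 13 = 2, and the invariant factors of ∂_2 are all 1, so H_1 = Z^2.
  H_2: rank ker ∂_2 − rank ∂_3 = (14 − 13) − 0 = 1, and there is no ∂_3, so H_2 = Z.

(K is a triangulation of the torus T^2.)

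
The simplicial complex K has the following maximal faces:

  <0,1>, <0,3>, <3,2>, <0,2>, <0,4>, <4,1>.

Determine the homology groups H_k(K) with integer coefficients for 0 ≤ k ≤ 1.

Order the vertices as 0 < 1 < 2 < 3 < 4. Listing each simplex with vertices in this order, K has dimension 1 with simplices:

  0-simplices (5): [0], [1], [2], [3], [4]
  1-simplices (6): [0,1], [0,2], [0,3], [0,4], [1,4], [2,3]

Hence C_0 ≅ Z^5, C_1 ≅ Z^6.

The boundary map ∂_1: C_1 → C_0 sends each edge [p,q] (with p < q) to q − p. For instance
  ∂[0,3] = [3] − [0].
The resulting 5×6 matrix has rank 4, and its Smith normal form has invariant factors (1,1,1,1).

Now H_k = ker ∂_k / im ∂_{k+1}, so:

  H_0: rank C_0 − rank ∂_1 = 5 − 4 = 1, and the invariant factors of ∂_1 are all 1, so H_0 = Z.
  H_1: rank ker ∂_1 − rank ∂_2 = (6 − 4) − 0 = 2, and there is no ∂_2, so H_1 = Z^2.

(K is a triangulation of a wedge of 2 circles.)

H_0 ≅ Z,  H_1 ≅ Z^2.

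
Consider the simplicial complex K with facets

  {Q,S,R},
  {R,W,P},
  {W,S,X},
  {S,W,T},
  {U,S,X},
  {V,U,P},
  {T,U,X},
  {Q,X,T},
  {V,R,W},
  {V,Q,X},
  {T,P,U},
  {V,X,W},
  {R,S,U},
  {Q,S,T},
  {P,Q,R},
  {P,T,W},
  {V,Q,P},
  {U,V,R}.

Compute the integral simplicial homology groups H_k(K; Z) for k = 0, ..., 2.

H_0 = Z,  H_1 = Z ⊕ Z/2,  H_2 = 0.

Order the vertices as P < Q < R < S < T < U < V < W < X. Listing each simplex with vertices in this order, K has dimension 2 with simplices:

  0-simplices (9): P, Q, R, S, T, U, V, W, X
  1-simplices (27): PQ, PR, PT, PU, PV, PW, QR, QS, QT, QV, QX, RS, RU, RV, RW, ST, SU, SW, SX, TU, TW, TX, UV, UX, VW, VX, WX
  2-simplices (18): PQR, PQV, PRW, PTU, PTW, PUV, QRS, QST, QTX, QVX, RSU, RUV, RVW, STW, SUX, SWX, TUX, VWX

Hence C_0 ≅ Z^9, C_1 ≅ Z^27, C_2 ≅ Z^18.

The boundary map ∂_1: C_1 → C_0 sends each edge [p,q] (with p < q) to q − p.
The resulting 9×27 matrix has rank 8, and its Smith normal form has invariant factors (1,1,1,1,1,1,1,1).

The boundary map ∂_2: C_2 → C_1 maps a triangle to the signed sum of its edges. For instance
  ∂QVX = VX − QX + QV,
  ∂RUV = UV − RV + RU.
The resulting 27×18 matrix has rank 18, and its Smith normal form has invariant factors (1,1,1,1,1,1,1,1,1,1,1,1,1,1,1,1,1,2).

Computing H_k = (kernel of ∂_k) / (image of ∂_{k+1}):

  H_0: rank C_0 − rank ∂_1 = 9 − 8 = 1, and the invariant factors of ∂_1 are all 1, so H_0 ≅ Z.
  H_1: rank ker ∂_1 − rank ∂_2 = (27 − 8) − 18 = 1, and ∂_2 has invariant factor 2 > 1, so H_1 ≅ Z ⊕ Z/2.
  H_2: rank ker ∂_2 − rank ∂_3 = (18 − 18) − 0 = 0, and there is no ∂_3, so H_2 ≅ 0.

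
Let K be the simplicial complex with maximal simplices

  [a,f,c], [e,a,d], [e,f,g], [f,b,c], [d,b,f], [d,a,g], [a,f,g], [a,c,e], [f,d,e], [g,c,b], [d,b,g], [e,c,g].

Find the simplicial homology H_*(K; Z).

K has 7 vertices, 18 edges, 12 triangles.
rank ∂_0 = 0, rank ∂_1 = 6 ⇒ b_0 = 7 − 0 − 6 = 1; all invariant factors of ∂_1 are 1 so no torsion. So H_0 = Z.
rank ∂_1 = 6, rank ∂_2 = 12 ⇒ b_1 = 18 − 6 − 12 = 0; ∂_2 has invariant factor(s) [2] giving torsion. So H_1 = Z_2.
rank ∂_2 = 12, rank ∂_3 = 0 ⇒ b_2 = 12 − 12 − 0 = 0. So H_2 = 0.

H_0 ≅ Z,  H_1 ≅ Z_2,  H_2 = 0.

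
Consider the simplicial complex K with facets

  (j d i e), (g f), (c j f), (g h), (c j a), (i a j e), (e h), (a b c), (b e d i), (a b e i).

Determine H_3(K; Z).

H_3 ≅ 0.

Take the total order a < b < c < d < e < f < g < h < i < j on the vertex set. Then K (dimension 3) consists of the simplices:

  0-simplices (10): a, b, c, d, e, f, g, h, i, j
  1-simplices (21): ab, ac, ae, ai, aj, bc, bd, be, bi, cf, cj, de, di, dj, eh, ei, ej, fg, fj, gh, ij
  2-simplices (15): abc, abe, abi, acj, aei, aej, aij, bde, bdi, bei, cfj, dei, dej, dij, eij
  3-simplices (4): abei, aeij, bdei, deij

Hence C_0 ≅ Z^10, C_1 ≅ Z^21, C_2 ≅ Z^15, C_3 ≅ Z^4.

Boundary ∂_1: C_1 → C_0 is given by ∂[p,q] = [q] − [p]. For instance
  ∂ei = i − e.
The resulting 10×21 matrix has rank 9, and its Smith normal form has invariant factors (1,1,1,1,1,1,1,1,1).

Boundary ∂_2: C_2 → C_1 sends each 2-simplex [p,q,r] to [q,r] − [p,r] + [p,q]. For instance
  ∂dei = ei − di + de,
  ∂dij = ij − dj + di.
The resulting 21×15 matrix has rank 11, and its Smith normal form has invariant factors (1,1,1,1,1,1,1,1,1,1,1).

Boundary ∂_3: C_3 → C_2 sends each 3-simplex σ to the alternating sum Σ_i (−1)^i (σ with its i-th vertex removed). For instance
  ∂bdei = dei − bei + bdi − bde,
  ∂deij = eij − dij + dej − dei.
The resulting 15×4 matrix has rank 4, and its Smith normal form has invariant factors (1,1,1,1).

Reading off H_k = ker ∂_k / im ∂_{k+1}:

  H_3: rank ker ∂_3 − rank ∂_4 = (4 − 4) − 0 = 0, and there is no ∂_4, so H_3 = 0.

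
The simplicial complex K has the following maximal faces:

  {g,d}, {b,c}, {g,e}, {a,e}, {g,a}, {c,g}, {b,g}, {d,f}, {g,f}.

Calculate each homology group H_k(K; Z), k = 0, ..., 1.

Order the vertices as a < b < c < d < e < f < g. Listing each simplex with vertices in this order, K has dimension 1 with simplices:

  0-simplices (7): a, b, c, d, e, f, g
  1-simplices (9): ae, ag, bc, bg, cg, df, dg, eg, fg

Hence C_0 ≅ Z^7, C_1 ≅ Z^9.

The boundary map ∂_1: C_1 → C_0 maps an edge to its endpoints' difference, ∂[p,q] = q − p. For instance
  ∂bc = c − b.
The resulting 7×9 matrix has rank 6, and its Smith normal form has invariant factors (1,1,1,1,1,1).

Computing H_k = (kernel of ∂_k) / (image of ∂_{k+1}):

  H_0: rank C_0 − rank ∂_1 = 7 − 6 = 1, and the invariant factors of ∂_1 are all 1, so H_0 ≅ Z.
  H_1: rank ker ∂_1 − rank ∂_2 = (9 − 6) − 0 = 3, and there is no ∂_2, so H_1 ≅ Z^3.

(K is a triangulation of a wedge of 3 circles.)

H_0 ≅ Z,  H_1 ≅ Z^3.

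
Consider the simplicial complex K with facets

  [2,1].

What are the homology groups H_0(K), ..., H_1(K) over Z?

Take the total order 1 < 2 on the vertex set. Then K (dimension 1) consists of the simplices:

  0-simplices (2): [1], [2]
  1-simplices (1): [1,2]

Hence C_0 ≅ Z^2, C_1 ≅ Z^1.

∂_1: C_1 → C_0 sends each edge [p,q] (with p < q) to q − p.
The resulting 2×1 matrix has rank 1, and its Smith normal form has invariant factors (1).

Now H_k = ker ∂_k / im ∂_{k+1}, so:

  H_0: rank C_0 − rank ∂_1 = 2 − 1 = 1, and the invariant factors of ∂_1 are all 1, so H_0 = Z.
  H_1: rank ker ∂_1 − rank ∂_2 = (1 − 1) − 0 = 0, and there is no ∂_2, so H_1 = 0.

(K is a triangulation of the 1-simplex.)

H_0 ≅ Z,  H_1 = 0.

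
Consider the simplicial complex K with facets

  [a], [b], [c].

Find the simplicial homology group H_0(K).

H_0 = Z^3.

Fix the vertex order a < b < c and write every simplex with vertices in increasing order. Then dim K = 0 and the simplices of K are:

  0-simplices (3): a, b, c

giving chain groups C_0 ≅ Z^3.

Now H_k = ker ∂_k / im ∂_{k+1}, so:

  H_0: rank C_0 − rank ∂_1 = 3 − 0 = 3, and there is no ∂_1, so H_0 ≅ Z^3.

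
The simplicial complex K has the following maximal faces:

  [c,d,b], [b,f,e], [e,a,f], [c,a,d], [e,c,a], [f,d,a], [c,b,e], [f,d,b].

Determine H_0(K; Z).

Order the vertices as a < b < c < d < e < f. Listing each simplex with vertices in this order, K has dimension 2 with simplices:

  0-simplices (6): a, b, c, d, e, f
  1-simplices (12): ac, ad, ae, af, bc, bd, be, bf, cd, ce, df, ef
  2-simplices (8): acd, ace, adf, aef, bcd, bce, bdf, bef

so the chain groups are C_0 ≅ Z^6, C_1 ≅ Z^12, C_2 ≅ Z^8.

The boundary map ∂_1: C_1 → C_0 is given by ∂[p,q] = [q] − [p]. For instance
  ∂bf = f − b.
The 6×12 boundary matrix has rank 5 and Smith normal form diag(1,1,1,1,1).

Boundary ∂_2: C_2 → C_1 sends each 2-simplex [p,q,r] to [q,r] − [p,r] + [p,q]. For instance
  ∂bce = ce − be + bc,
  ∂bef = ef − bf + be.
This gives a 12×8 integer matrix of rank 7; reducing to Smith normal form yields diagonal entries (1,1,1,1,1,1,1).

Reading off H_k = ker ∂_k / im ∂_{k+1}:

  H_0: rank C_0 − rank ∂_1 = 6 − 5 = 1, and the invariant factors of ∂_1 are all 1, so H_0 ≅ Z.

H_0 = Z.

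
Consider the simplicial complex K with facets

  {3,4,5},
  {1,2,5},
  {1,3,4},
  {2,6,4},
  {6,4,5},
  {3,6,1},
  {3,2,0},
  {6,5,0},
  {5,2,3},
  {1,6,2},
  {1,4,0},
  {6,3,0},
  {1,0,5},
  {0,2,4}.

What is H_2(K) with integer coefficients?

We work with the vertex ordering 0 < 1 < 2 < 3 < 4 < 5 < 6. The simplices of K, each written with vertices in increasing order, are:

  0-simplices (7): [0], [1], [2], [3], [4], [5], [6]
  1-simplices (21): [0,1], [0,2], [0,3], [0,4], [0,5], [0,6], [1,2], [1,3], [1,4], [1,5], [1,6], [2,3], [2,4], [2,5], [2,6], [3,4], [3,5], [3,6], [4,5], [4,6], [5,6]
  2-simplices (14): [0,1,4], [0,1,5], [0,2,3], [0,2,4], [0,3,6], [0,5,6], [1,2,5], [1,2,6], [1,3,4], [1,3,6], [2,3,5], [2,4,6], [3,4,5], [4,5,6]

so the chain groups are C_0 ≅ Z^7, C_1 ≅ Z^21, C_2 ≅ Z^14.

Boundary ∂_1: C_1 → C_0 sends each edge [p,q] (with p < q) to q − p. For instance
  ∂[1,4] = [4] − [1].
As a 7×21 matrix over Z this has rank 6, with invariant factors (1,1,1,1,1,1).

The boundary map ∂_2: C_2 → C_1 acts by ∂[p,q,r] = [q,r] − [p,r] + [p,q]. For instance
  ∂[0,2,4] = [2,4] − [0,4] + [0,2],
  ∂[0,5,6] = [5,6] − [0,6] + [0,5].
As a 21×14 matrix over Z this has rank 13, with invariant factors (1,1,1,1,1,1,1,1,1,1,1,1,1).

Now H_k = ker ∂_k / im ∂_{k+1}, so:

  H_2: rank ker ∂_2 − rank ∂_3 = (14 − 13) − 0 = 1, and there is no ∂_3, so H_2 = Z.

H_2 ≅ Z.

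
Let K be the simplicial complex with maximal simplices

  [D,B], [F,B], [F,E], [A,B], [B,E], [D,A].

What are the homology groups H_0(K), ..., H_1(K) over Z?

H_0 = Z,  H_1 = Z^2.

Take the total order A < B < D < E < F on the vertex set. Then K (dimension 1) consists of the simplices:

  0-simplices (5): A, B, D, E, F
  1-simplices (6): AB, AD, BD, BE, BF, EF

Hence C_0 ≅ Z^5, C_1 ≅ Z^6.

The boundary map ∂_1: C_1 → C_0 sends each edge [p,q] (with p < q) to q − p. For instance
  ∂EF = F − E.
The 5×6 boundary matrix has rank 4 and Smith normal form diag(1,1,1,1).

Now H_k = ker ∂_k / im ∂_{k+1}, so:

  H_0: rank C_0 − rank ∂_1 = 5 − 4 = 1, and the invariant factors of ∂_1 are all 1, so H_0 ≅ Z.
  H_1: rank ker ∂_1 − rank ∂_2 = (6 − 4) − 0 = 2, and there is no ∂_2, so H_1 ≅ Z^2.

(K is a triangulation of a wedge of 2 circles.)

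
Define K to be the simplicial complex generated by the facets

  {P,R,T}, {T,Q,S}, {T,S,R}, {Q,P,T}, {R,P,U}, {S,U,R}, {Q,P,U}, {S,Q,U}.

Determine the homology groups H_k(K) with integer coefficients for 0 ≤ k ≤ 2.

Fix the vertex order P < Q < R < S < T < U and write every simplex with vertices in increasing order. Then dim K = 2 and the simplices of K are:

  0-simplices (6): P, Q, R, S, T, U
  1-simplices (12): PQ, PR, PT, PU, QS, QT, QU, RS, RT, RU, ST, SU
  2-simplices (8): PQT, PQU, PRT, PRU, QST, QSU, RST, RSU

Hence C_0 ≅ Z^6, C_1 ≅ Z^12, C_2 ≅ Z^8.

The boundary map ∂_1: C_1 → C_0 is given by ∂[p,q] = [q] − [p]. For instance
  ∂PQ = Q − P.
The 6×12 boundary matrix has rank 5 and Smith normal form diag(1,1,1,1,1).

∂_2: C_2 → C_1 acts by ∂[p,q,r] = [q,r] − [p,r] + [p,q]. For instance
  ∂QSU = SU − QU + QS,
  ∂PRT = RT − PT + PR.
The 12×8 boundary matrix has rank 7 and Smith normal form diag(1,1,1,1,1,1,1).

Reading off H_k = ker ∂_k / im ∂_{k+1}:

  H_0: rank C_0 − rank ∂_1 = 6 − 5 = 1, and the invariant factors of ∂_1 are all 1, so H_0 = Z.
  H_1: rank ker ∂_1 − rank ∂_2 = (12 − 5) − 7 = 0, and the invariant factors of ∂_2 are all 1, so H_1 = 0.
  H_2: rank ker ∂_2 − rank ∂_3 = (8 − 7) − 0 = 1, and there is no ∂_3, so H_2 = Z.

As a check, the Euler characteristic is 6 − 12 + 8 = 2, which agrees with 1 − 0 + 1 = 2.

H_0 = Z,  H_1 = 0,  H_2 = Z.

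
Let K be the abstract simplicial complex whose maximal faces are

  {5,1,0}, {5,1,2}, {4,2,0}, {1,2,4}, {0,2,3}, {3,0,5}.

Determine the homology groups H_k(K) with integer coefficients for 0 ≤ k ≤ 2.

H_0 = Z,  H_1 = Z,  H_2 = 0.

We work with the vertex ordering 0 < 1 < 2 < 3 < 4 < 5. The simplices of K, each written with vertices in increasing order, are:

  0-simplices (6): [0], [1], [2], [3], [4], [5]
  1-simplices (12): [0,1], [0,2], [0,3], [0,4], [0,5], [1,2], [1,4], [1,5], [2,3], [2,4], [2,5], [3,5]
  2-simplices (6): [0,1,5], [0,2,3], [0,2,4], [0,3,5], [1,2,4], [1,2,5]

Hence C_0 ≅ Z^6, C_1 ≅ Z^12, C_2 ≅ Z^6.

∂_1: C_1 → C_0 sends each edge [p,q] (with p < q) to q − p.
The 6×12 boundary matrix has rank 5 and Smith normal form diag(1,1,1,1,1).

Boundary ∂_2: C_2 → C_1 sends each 2-simplex [p,q,r] to [q,r] − [p,r] + [p,q]. For instance
  ∂[1,2,5] = [2,5] − [1,5] + [1,2],
  ∂[0,2,4] = [2,4] − [0,4] + [0,2].
As a 12×6 matrix over Z this has rank 6, with invariant factors (1,1,1,1,1,1).

Computing H_k = (kernel of ∂_k) / (image of ∂_{k+1}):

  H_0: rank C_0 − rank ∂_1 = 6 − 5 = 1, and the invariant factors of ∂_1 are all 1, so H_0 ≅ Z.
  H_1: rank ker ∂_1 − rank ∂_2 = (12 − 5) − 6 = 1, and the invariant factors of ∂_2 are all 1, so H_1 ≅ Z.
  H_2: rank ker ∂_2 − rank ∂_3 = (6 − 6) − 0 = 0, and there is no ∂_3, so H_2 ≅ 0.

(K is a triangulation of the cylinder S^1 x I.)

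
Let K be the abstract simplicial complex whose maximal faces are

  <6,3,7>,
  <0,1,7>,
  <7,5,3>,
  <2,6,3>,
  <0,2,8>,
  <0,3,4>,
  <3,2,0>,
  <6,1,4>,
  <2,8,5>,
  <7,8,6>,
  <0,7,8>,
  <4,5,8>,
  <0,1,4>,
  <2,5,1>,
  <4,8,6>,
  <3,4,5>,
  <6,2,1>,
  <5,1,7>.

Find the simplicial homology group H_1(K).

H_1 ≅ Z^2.

K has 9 vertices, 27 edges, 18 triangles.
rank ∂_1 = 8, rank ∂_2 = 17 ⇒ b_1 = 27 − 8 − 17 = 2; all invariant factors of ∂_2 are 1 so no torsion. So H_1 = Z^2.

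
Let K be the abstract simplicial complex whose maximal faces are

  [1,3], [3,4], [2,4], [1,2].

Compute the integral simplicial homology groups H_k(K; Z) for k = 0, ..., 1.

H_0 ≅ Z,  H_1 ≅ Z.

We work with the vertex ordering 1 < 2 < 3 < 4. The simplices of K, each written with vertices in increasing order, are:

  0-simplices (4): [1], [2], [3], [4]
  1-simplices (4): [1,2], [1,3], [2,4], [3,4]

Hence C_0 ≅ Z^4, C_1 ≅ Z^4.

∂_1: C_1 → C_0 maps an edge to its endpoints' difference, ∂[p,q] = q − p. For instance
  ∂[3,4] = [4] − [3].
The 4×4 boundary matrix has rank 3 and Smith normal form diag(1,1,1).

From H_k ≅ ker(∂_k) / im(∂_{k+1}) we obtain:

  H_0: rank C_0 − rank ∂_1 = 4 − 3 = 1, and the invariant factors of ∂_1 are all 1, so H_0 ≅ Z.
  H_1: rank ker ∂_1 − rank ∂_2 = (4 − 3) − 0 = 1, and there is no ∂_2, so H_1 ≅ Z.

As a check, the Euler characteristic is 4 − 4 = 0, which agrees with 1 − 1 = 0.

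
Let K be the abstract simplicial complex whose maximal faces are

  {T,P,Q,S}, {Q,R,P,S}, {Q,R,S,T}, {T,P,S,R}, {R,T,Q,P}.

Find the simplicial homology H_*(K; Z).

Fix the vertex order P < Q < R < S < T and write every simplex with vertices in increasing order. Then dim K = 3 and the simplices of K are:

  0-simplices (5): P, Q, R, S, T
  1-simplices (10): PQ, PR, PS, PT, QR, QS, QT, RS, RT, ST
  2-simplices (10): PQR, PQS, PQT, PRS, PRT, PST, QRS, QRT, QST, RST
  3-simplices (5): PQRS, PQRT, PQST, PRST, QRST

so the chain groups are C_0 ≅ Z^5, C_1 ≅ Z^10, C_2 ≅ Z^10, C_3 ≅ Z^5.

Boundary ∂_1: C_1 → C_0 maps an edge to its endpoints' difference, ∂[p,q] = q − p.
As a 5×10 matrix over Z this has rank 4, with invariant factors (1,1,1,1).

∂_2: C_2 → C_1 maps a triangle to the signed sum of its edges. For instance
  ∂PQS = QS − PS + PQ,
  ∂RST = ST − RT + RS.
The resulting 10×10 matrix has rank 6, and its Smith normal form has invariant factors (1,1,1,1,1,1).

Boundary ∂_3: C_3 → C_2 sends each 3-simplex σ to the alternating sum Σ_i (−1)^i (σ with its i-th vertex removed). For instance
  ∂PRST = RST − PST + PRT − PRS,
  ∂QRST = RST − QST + QRT − QRS.
The 10×5 boundary matrix has rank 4 and Smith normal form diag(1,1,1,1).

Computing H_k = (kernel of ∂_k) / (image of ∂_{k+1}):

  H_0: rank C_0 − rank ∂_1 = 5 − 4 = 1, and the invariant factors of ∂_1 are all 1, so H_0 ≅ Z.
  H_1: rank ker ∂_1 − rank ∂_2 = (10 − 4) − 6 = 0, and the invariant factors of ∂_2 are all 1, so H_1 ≅ 0.
  H_2: rank ker ∂_2 − rank ∂_3 = (10 − 6) − 4 = 0, and the invariant factors of ∂_3 are all 1, so H_2 ≅ 0.
  H_3: rank ker ∂_3 − rank ∂_4 = (5 − 4) − 0 = 1, and there is no ∂_4, so H_3 ≅ Z.

As a check, the Euler characteristic is 5 − 10 + 10 − 5 = 0, which agrees with 1 − 0 + 0 − 1 = 0.
(K is a triangulation of the 3-sphere S^3.)

H_0 = Z,  H_1 = 0,  H_2 = 0,  H_3 = Z.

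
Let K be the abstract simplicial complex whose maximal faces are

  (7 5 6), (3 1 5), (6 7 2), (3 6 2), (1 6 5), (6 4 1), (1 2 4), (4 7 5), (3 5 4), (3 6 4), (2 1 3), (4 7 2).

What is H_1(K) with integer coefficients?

H_1 ≅ Z/2.

Order the vertices as 1 < 2 < 3 < 4 < 5 < 6 < 7. Listing each simplex with vertices in this order, K has dimension 2 with simplices:

  0-simplices (7): [1], [2], [3], [4], [5], [6], [7]
  1-simplices (18): [1,2], [1,3], [1,4], [1,5], [1,6], [2,3], [2,4], [2,6], [2,7], [3,4], [3,5], [3,6], [4,5], [4,6], [4,7], [5,6], [5,7], [6,7]
  2-simplices (12): [1,2,3], [1,2,4], [1,3,5], [1,4,6], [1,5,6], [2,3,6], [2,4,7], [2,6,7], [3,4,5], [3,4,6], [4,5,7], [5,6,7]

giving chain groups C_0 ≅ Z^7, C_1 ≅ Z^18, C_2 ≅ Z^12.

∂_1: C_1 → C_0 sends each edge [p,q] (with p < q) to q − p. For instance
  ∂[4,6] = [6] − [4].
The resulting 7×18 matrix has rank 6, and its Smith normal form has invariant factors (1,1,1,1,1,1).

∂_2: C_2 → C_1 maps a triangle to the signed sum of its edges. For instance
  ∂[2,4,7] = [4,7] − [2,7] + [2,4],
  ∂[1,4,6] = [4,6] − [1,6] + [1,4].
The resulting 18×12 matrix has rank 12, and its Smith normal form has invariant factors (1,1,1,1,1,1,1,1,1,1,1,2).

Reading off H_k = ker ∂_k / im ∂_{k+1}:

  H_1: rank ker ∂_1 − rank ∂_2 = (18 − 6) − 12 = 0, and ∂_2 has invariant factor 2 > 1, so H_1 = Z/2.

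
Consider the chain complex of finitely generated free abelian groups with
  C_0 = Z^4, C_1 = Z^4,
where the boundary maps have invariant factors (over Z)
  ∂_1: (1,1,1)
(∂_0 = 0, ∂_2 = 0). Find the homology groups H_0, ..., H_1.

H_0: b_0 = 4 − 0 − 3 = 1; torsion from ∂_1 factors > 1: none. So H_0 = Z.
H_1: b_1 = 4 − 3 − 0 = 1; torsion from ∂_2 factors > 1: none. So H_1 = Z.

H_0 = Z,  H_1 = Z.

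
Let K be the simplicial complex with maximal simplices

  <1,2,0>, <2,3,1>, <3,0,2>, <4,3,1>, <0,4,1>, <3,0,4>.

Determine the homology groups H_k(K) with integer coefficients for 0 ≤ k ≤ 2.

Take the total order 0 < 1 < 2 < 3 < 4 on the vertex set. Then K (dimension 2) consists of the simplices:

  0-simplices (5): [0], [1], [2], [3], [4]
  1-simplices (9): [0,1], [0,2], [0,3], [0,4], [1,2], [1,3], [1,4], [2,3], [3,4]
  2-simplices (6): [0,1,2], [0,1,4], [0,2,3], [0,3,4], [1,2,3], [1,3,4]

so the chain groups are C_0 ≅ Z^5, C_1 ≅ Z^9, C_2 ≅ Z^6.

The boundary map ∂_1: C_1 → C_0 sends each edge [p,q] (with p < q) to q − p. For instance
  ∂[0,2] = [2] − [0].
The resulting 5×9 matrix has rank 4, and its Smith normal form has invariant factors (1,1,1,1).

The boundary map ∂_2: C_2 → C_1 maps a triangle to the signed sum of its edges. For instance
  ∂[1,3,4] = [3,4] − [1,4] + [1,3],
  ∂[0,2,3] = [2,3] − [0,3] + [0,2].
The 9×6 boundary matrix has rank 5 and Smith normal form diag(1,1,1,1,1).

Now H_k = ker ∂_k / im ∂_{k+1}, so:

  H_0: rank C_0 − rank ∂_1 = 5 − 4 = 1, and the invariant factors of ∂_1 are all 1, so H_0 = Z.
  H_1: rank ker ∂_1 − rank ∂_2 = (9 − 4) − 5 = 0, and the invariant factors of ∂_2 are all 1, so H_1 = 0.
  H_2: rank ker ∂_2 − rank ∂_3 = (6 − 5) − 0 = 1, and there is no ∂_3, so H_2 = Z.

H_0 ≅ Z,  H_1 = 0,  H_2 ≅ Z.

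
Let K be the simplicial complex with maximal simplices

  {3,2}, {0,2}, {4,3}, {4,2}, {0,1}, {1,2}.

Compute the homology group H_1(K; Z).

We work with the vertex ordering 0 < 1 < 2 < 3 < 4. The simplices of K, each written with vertices in increasing order, are:

  0-simplices (5): [0], [1], [2], [3], [4]
  1-simplices (6): [0,1], [0,2], [1,2], [2,3], [2,4], [3,4]

giving chain groups C_0 ≅ Z^5, C_1 ≅ Z^6.

∂_1: C_1 → C_0 maps an edge to its endpoints' difference, ∂[p,q] = q − p. For instance
  ∂[3,4] = [4] − [3].
The resulting 5×6 matrix has rank 4, and its Smith normal form has invariant factors (1,1,1,1).

Reading off H_k = ker ∂_k / im ∂_{k+1}:

  H_1: rank ker ∂_1 − rank ∂_2 = (6 − 4) − 0 = 2, and there is no ∂_2, so H_1 = Z^2.

(K is a triangulation of a wedge of 2 circles.)

H_1 ≅ Z^2.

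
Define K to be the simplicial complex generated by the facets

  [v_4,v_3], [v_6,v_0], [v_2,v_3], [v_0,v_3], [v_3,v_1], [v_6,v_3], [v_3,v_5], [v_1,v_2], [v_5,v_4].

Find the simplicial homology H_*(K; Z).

H_0 = Z,  H_1 = Z^3.

K has 7 vertices, 9 edges.
rank ∂_0 = 0, rank ∂_1 = 6 ⇒ b_0 = 7 − 0 − 6 = 1; all invariant factors of ∂_1 are 1 so no torsion. So H_0 = Z.
rank ∂_1 = 6, rank ∂_2 = 0 ⇒ b_1 = 9 − 6 − 0 = 3. So H_1 = Z^3.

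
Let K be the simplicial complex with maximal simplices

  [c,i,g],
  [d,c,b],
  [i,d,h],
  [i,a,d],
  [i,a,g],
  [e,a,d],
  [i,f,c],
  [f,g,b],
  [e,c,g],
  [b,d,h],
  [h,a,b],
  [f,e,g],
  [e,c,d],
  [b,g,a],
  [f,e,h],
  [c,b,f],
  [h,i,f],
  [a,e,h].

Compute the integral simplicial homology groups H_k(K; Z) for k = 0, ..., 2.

H_0 ≅ Z,  H_1 ≅ Z ⊕ Z/2Z,  H_2 = 0.

Fix the vertex order a < b < c < d < e < f < g < h < i and write every simplex with vertices in increasing order. Then dim K = 2 and the simplices of K are:

  0-simplices (9): a, b, c, d, e, f, g, h, i
  1-simplices (27): ab, ad, ae, ag, ah, ai, bc, bd, bf, bg, bh, cd, ce, cf, cg, ci, de, dh, di, ef, eg, eh, fg, fh, fi, gi, hi
  2-simplices (18): abg, abh, ade, adi, aeh, agi, bcd, bcf, bdh, bfg, cde, ceg, cfi, cgi, dhi, efg, efh, fhi

so the chain groups are C_0 ≅ Z^9, C_1 ≅ Z^27, C_2 ≅ Z^18.

Boundary ∂_1: C_1 → C_0 sends each edge [p,q] (with p < q) to q − p.
The resulting 9×27 matrix has rank 8, and its Smith normal form has invariant factors (1,1,1,1,1,1,1,1).

Boundary ∂_2: C_2 → C_1 acts by ∂[p,q,r] = [q,r] − [p,r] + [p,q]. For instance
  ∂adi = di − ai + ad,
  ∂bcd = cd − bd + bc.
This gives a 27×18 integer matrix of rank 18; reducing to Smith normal form yields diagonal entries (1,1,1,1,1,1,1,1,1,1,1,1,1,1,1,1,1,2).

Now H_k = ker ∂_k / im ∂_{k+1}, so:

  H_0: rank C_0 − rank ∂_1 = 9 − 8 = 1, and the invariant factors of ∂_1 are all 1, so H_0 = Z.
  H_1: rank ker ∂_1 − rank ∂_2 = (27 − 8) − 18 = 1, and ∂_2 has invariant factor 2 > 1, so H_1 = Z ⊕ Z/2Z.
  H_2: rank ker ∂_2 − rank ∂_3 = (18 − 18) − 0 = 0, and there is no ∂_3, so H_2 = 0.

As a check, the Euler characteristic is 9 − 27 + 18 = 0, which agrees with 1 − 1 + 0 = 0.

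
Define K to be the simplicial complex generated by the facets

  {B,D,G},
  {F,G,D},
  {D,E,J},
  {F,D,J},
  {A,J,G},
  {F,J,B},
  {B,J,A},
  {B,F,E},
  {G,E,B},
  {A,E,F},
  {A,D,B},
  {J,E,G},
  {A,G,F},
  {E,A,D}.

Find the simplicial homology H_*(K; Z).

We work with the vertex ordering A < B < D < E < F < G < J. The simplices of K, each written with vertices in increasing order, are:

  0-simplices (7): A, B, D, E, F, G, J
  1-simplices (21): AB, AD, AE, AF, AG, AJ, BD, BE, BF, BG, BJ, DE, DF, DG, DJ, EF, EG, EJ, FG, FJ, GJ
  2-simplices (14): ABD, ABJ, ADE, AEF, AFG, AGJ, BDG, BEF, BEG, BFJ, DEJ, DFG, DFJ, EGJ

giving chain groups C_0 ≅ Z^7, C_1 ≅ Z^21, C_2 ≅ Z^14.

∂_1: C_1 → C_0 sends each edge [p,q] (with p < q) to q − p. For instance
  ∂AB = B − A.
As a 7×21 matrix over Z this has rank 6, with invariant factors (1,1,1,1,1,1).

The boundary map ∂_2: C_2 → C_1 maps a triangle to the signed sum of its edges. For instance
  ∂BEG = EG − BG + BE,
  ∂BEF = EF − BF + BE.
The resulting 21×14 matrix has rank 13, and its Smith normal form has invariant factors (1,1,1,1,1,1,1,1,1,1,1,1,1).

From H_k ≅ ker(∂_k) / im(∂_{k+1}) we obtain:

  H_0: rank C_0 − rank ∂_1 = 7 − 6 = 1, and the invariant factors of ∂_1 are all 1, so H_0 = Z.
  H_1: rank ker ∂_1 − rank ∂_2 = (21 − 6) − 13 = 2, and the invariant factors of ∂_2 are all 1, so H_1 = Z^2.
  H_2: rank ker ∂_2 − rank ∂_3 = (14 − 13) − 0 = 1, and there is no ∂_3, so H_2 = Z.

As a check, the Euler characteristic is 7 − 21 + 14 = 0, which agrees with 1 − 2 + 1 = 0.

H_0 ≅ Z,  H_1 ≅ Z^2,  H_2 ≅ Z.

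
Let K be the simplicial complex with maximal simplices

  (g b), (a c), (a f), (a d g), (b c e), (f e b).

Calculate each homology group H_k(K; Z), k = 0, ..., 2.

Take the total order a < b < c < d < e < f < g on the vertex set. Then K (dimension 2) consists of the simplices:

  0-simplices (7): a, b, c, d, e, f, g
  1-simplices (11): ac, ad, af, ag, bc, be, bf, bg, ce, dg, ef
  2-simplices (3): adg, bce, bef

giving chain groups C_0 ≅ Z^7, C_1 ≅ Z^11, C_2 ≅ Z^3.

The boundary map ∂_1: C_1 → C_0 maps an edge to its endpoints' difference, ∂[p,q] = q − p. For instance
  ∂af = f − a.
This gives a 7×11 integer matrix of rank 6; reducing to Smith normal form yields diagonal entries (1,1,1,1,1,1).

Boundary ∂_2: C_2 → C_1 acts by ∂[p,q,r] = [q,r] − [p,r] + [p,q]. For instance
  ∂adg = dg − ag + ad,
  ∂bef = ef − bf + be.
The resulting 11×3 matrix has rank 3, and its Smith normal form has invariant factors (1,1,1).

From H_k ≅ ker(∂_k) / im(∂_{k+1}) we obtain:

  H_0: rank C_0 − rank ∂_1 = 7 − 6 = 1, and the invariant factors of ∂_1 are all 1, so H_0 ≅ Z.
  H_1: rank ker ∂_1 − rank ∂_2 = (11 − 6) − 3 = 2, and the invariant factors of ∂_2 are all 1, so H_1 ≅ Z^2.
  H_2: rank ker ∂_2 − rank ∂_3 = (3 − 3) − 0 = 0, and there is no ∂_3, so H_2 ≅ 0.

H_0 ≅ Z,  H_1 ≅ Z^2,  H_2 = 0.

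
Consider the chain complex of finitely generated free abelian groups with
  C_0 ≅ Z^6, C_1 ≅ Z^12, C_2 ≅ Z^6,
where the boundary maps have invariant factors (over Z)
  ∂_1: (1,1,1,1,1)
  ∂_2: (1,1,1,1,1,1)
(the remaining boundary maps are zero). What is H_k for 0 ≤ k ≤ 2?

H_0 = Z,  H_1 = Z,  H_2 = 0.

H_0: b_0 = 6 − 0 − 5 = 1; torsion from ∂_1 factors > 1: none. So H_0 = Z.
H_1: b_1 = 12 − 5 − 6 = 1; torsion from ∂_2 factors > 1: none. So H_1 = Z.
H_2: b_2 = 6 − 6 − 0 = 0; torsion from ∂_3 factors > 1: none. So H_2 = 0.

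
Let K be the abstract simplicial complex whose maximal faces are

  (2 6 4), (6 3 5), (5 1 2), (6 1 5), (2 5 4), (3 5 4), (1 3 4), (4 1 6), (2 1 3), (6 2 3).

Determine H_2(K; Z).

Take the total order 1 < 2 < 3 < 4 < 5 < 6 on the vertex set. Then K (dimension 2) consists of the simplices:

  0-simplices (6): [1], [2], [3], [4], [5], [6]
  1-simplices (15): [1,2], [1,3], [1,4], [1,5], [1,6], [2,3], [2,4], [2,5], [2,6], [3,4], [3,5], [3,6], [4,5], [4,6], [5,6]
  2-simplices (10): [1,2,3], [1,2,5], [1,3,4], [1,4,6], [1,5,6], [2,3,6], [2,4,5], [2,4,6], [3,4,5], [3,5,6]

giving chain groups C_0 ≅ Z^6, C_1 ≅ Z^15, C_2 ≅ Z^10.

Boundary ∂_1: C_1 → C_0 sends each edge [p,q] (with p < q) to q − p. For instance
  ∂[2,5] = [5] − [2].
The 6×15 boundary matrix has rank 5 and Smith normal form diag(1,1,1,1,1).

The boundary map ∂_2: C_2 → C_1 sends each 2-simplex [p,q,r] to [q,r] − [p,r] + [p,q]. For instance
  ∂[1,2,3] = [2,3] − [1,3] + [1,2],
  ∂[3,4,5] = [4,5] − [3,5] + [3,4].
This gives a 15×10 integer matrix of rank 10; reducing to Smith normal form yields diagonal entries (1,1,1,1,1,1,1,1,1,2).

From H_k ≅ ker(∂_k) / im(∂_{k+1}) we obtain:

  H_2: rank ker ∂_2 − rank ∂_3 = (10 − 10) − 0 = 0, and there is no ∂_3, so H_2 ≅ 0.

H_2 ≅ 0.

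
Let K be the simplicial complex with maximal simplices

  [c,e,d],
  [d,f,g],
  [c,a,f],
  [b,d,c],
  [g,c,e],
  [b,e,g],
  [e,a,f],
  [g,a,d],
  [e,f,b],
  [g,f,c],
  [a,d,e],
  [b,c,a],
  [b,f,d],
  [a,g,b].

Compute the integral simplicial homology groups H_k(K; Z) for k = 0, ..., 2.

H_0 ≅ Z,  H_1 ≅ Z^2,  H_2 ≅ Z.

K has 7 vertices, 21 edges, 14 triangles.
rank ∂_0 = 0, rank ∂_1 = 6 ⇒ b_0 = 7 − 0 − 6 = 1; all invariant factors of ∂_1 are 1 so no torsion. So H_0 ≅ Z.
rank ∂_1 = 6, rank ∂_2 = 13 ⇒ b_1 = 21 − 6 − 13 = 2; all invariant factors of ∂_2 are 1 so no torsion. So H_1 ≅ Z^2.
rank ∂_2 = 13, rank ∂_3 = 0 ⇒ b_2 = 14 − 13 − 0 = 1. So H_2 ≅ Z.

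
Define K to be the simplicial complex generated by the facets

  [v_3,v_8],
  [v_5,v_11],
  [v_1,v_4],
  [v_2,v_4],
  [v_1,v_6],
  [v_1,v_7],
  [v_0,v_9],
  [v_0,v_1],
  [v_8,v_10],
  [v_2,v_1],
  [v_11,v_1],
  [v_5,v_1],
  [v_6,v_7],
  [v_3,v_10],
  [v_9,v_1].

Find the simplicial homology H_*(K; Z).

Order the vertices as v_0 < v_1 < v_2 < v_3 < v_4 < v_5 < v_6 < v_7 < v_8 < v_9 < v_10 < v_11. Listing each simplex with vertices in this order, K has dimension 1 with simplices:

  0-simplices (12): [v_0], [v_1], [v_2], [v_3], [v_4], [v_5], [v_6], [v_7], [v_8], [v_9], [v_10], [v_11]
  1-simplices (15): (15 of them)

so the chain groups are C_0 ≅ Z^12, C_1 ≅ Z^15.

∂_1: C_1 → C_0 maps an edge to its endpoints' difference, ∂[p,q] = q − p.
The resulting 12×15 matrix has rank 10, and its Smith normal form has invariant factors (1,1,1,1,1,1,1,1,1,1).

From H_k ≅ ker(∂_k) / im(∂_{k+1}) we obtain:

  H_0: rank C_0 − rank ∂_1 = 12 − 10 = 2, and the invariant factors of ∂_1 are all 1, so H_0 ≅ Z^2.
  H_1: rank ker ∂_1 − rank ∂_2 = (15 − 10) − 0 = 5, and there is no ∂_2, so H_1 ≅ Z^5.

H_0 = Z^2,  H_1 = Z^5.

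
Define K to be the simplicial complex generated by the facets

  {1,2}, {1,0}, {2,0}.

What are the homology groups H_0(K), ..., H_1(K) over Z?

K has 3 vertices, 3 edges.
rank ∂_0 = 0, rank ∂_1 = 2 ⇒ b_0 = 3 − 0 − 2 = 1; all invariant factors of ∂_1 are 1 so no torsion. So H_0 ≅ Z.
rank ∂_1 = 2, rank ∂_2 = 0 ⇒ b_1 = 3 − 2 − 0 = 1. So H_1 ≅ Z.

H_0 = Z,  H_1 = Z.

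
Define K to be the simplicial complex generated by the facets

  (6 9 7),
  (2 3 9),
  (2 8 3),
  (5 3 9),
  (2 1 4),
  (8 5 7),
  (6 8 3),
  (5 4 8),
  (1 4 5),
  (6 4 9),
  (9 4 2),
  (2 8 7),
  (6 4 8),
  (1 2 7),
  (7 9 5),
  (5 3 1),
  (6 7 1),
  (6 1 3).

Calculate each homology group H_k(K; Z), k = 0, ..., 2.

Fix the vertex order 1 < 2 < 3 < 4 < 5 < 6 < 7 < 8 < 9 and write every simplex with vertices in increasing order. Then dim K = 2 and the simplices of K are:

  0-simplices (9): [1], [2], [3], [4], [5], [6], [7], [8], [9]
  1-simplices (27): (27 of them)
  2-simplices (18): [1,2,4], [1,2,7], [1,3,5], [1,3,6], [1,4,5], [1,6,7], [2,3,8], [2,3,9], [2,4,9], [2,7,8], [3,5,9], [3,6,8], [4,5,8], [4,6,8], [4,6,9], [5,7,8], [5,7,9], [6,7,9]

so the chain groups are C_0 ≅ Z^9, C_1 ≅ Z^27, C_2 ≅ Z^18.

The boundary map ∂_1: C_1 → C_0 is given by ∂[p,q] = [q] − [p]. For instance
  ∂[1,3] = [3] − [1].
This gives a 9×27 integer matrix of rank 8; reducing to Smith normal form yields diagonal entries (1,1,1,1,1,1,1,1).

The boundary map ∂_2: C_2 → C_1 sends each 2-simplex [p,q,r] to [q,r] − [p,r] + [p,q]. For instance
  ∂[4,6,9] = [6,9] − [4,9] + [4,6],
  ∂[4,6,8] = [6,8] − [4,8] + [4,6].
The 27×18 boundary matrix has rank 17 and Smith normal form diag(1,1,1,1,1,1,1,1,1,1,1,1,1,1,1,1,1).

Reading off H_k = ker ∂_k / im ∂_{k+1}:

  H_0: rank C_0 − rank ∂_1 = 9 − 8 = 1, and the invariant factors of ∂_1 are all 1, so H_0 ≅ Z.
  H_1: rank ker ∂_1 − rank ∂_2 = (27 − 8) − 17 = 2, and the invariant factors of ∂_2 are all 1, so H_1 ≅ Z^2.
  H_2: rank ker ∂_2 − rank ∂_3 = (18 − 17) − 0 = 1, and there is no ∂_3, so H_2 ≅ Z.

As a check, the Euler characteristic is 9 − 27 + 18 = 0, which agrees with 1 − 2 + 1 = 0.
(K is a triangulation of the torus T^2.)

H_0 = Z,  H_1 = Z^2,  H_2 = Z.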